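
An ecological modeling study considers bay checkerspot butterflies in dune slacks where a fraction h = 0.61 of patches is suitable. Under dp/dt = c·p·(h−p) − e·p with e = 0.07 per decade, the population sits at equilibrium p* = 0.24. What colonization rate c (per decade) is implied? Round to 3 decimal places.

0.189

At equilibrium c(h−p*) = e, so c = e/(h−p*).
c = 0.07/(0.61 − 0.24) = 0.07/0.3700 = 0.1892.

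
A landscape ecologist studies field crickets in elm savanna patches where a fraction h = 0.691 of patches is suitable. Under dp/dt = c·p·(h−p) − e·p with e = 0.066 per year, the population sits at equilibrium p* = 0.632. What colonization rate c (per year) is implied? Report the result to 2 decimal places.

At equilibrium c(h−p*) = e, so c = e/(h−p*).
c = 0.066/(0.691 − 0.632) = 0.066/0.0590 = 1.1186.

1.12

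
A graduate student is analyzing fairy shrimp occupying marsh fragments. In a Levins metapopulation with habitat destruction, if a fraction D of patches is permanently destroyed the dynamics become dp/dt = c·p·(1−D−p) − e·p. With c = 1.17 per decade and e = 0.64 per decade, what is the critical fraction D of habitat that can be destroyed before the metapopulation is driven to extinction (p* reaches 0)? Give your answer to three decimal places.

0.453

The nontrivial equilibrium is p* = (1−D) − e/c; extinction occurs when this hits zero.
So D_crit = 1 − e/c = 1 − 0.64/1.17 = 1 − 0.5470 = 0.4530.
This equals the undisturbed p*, a classic result of Lande's extension.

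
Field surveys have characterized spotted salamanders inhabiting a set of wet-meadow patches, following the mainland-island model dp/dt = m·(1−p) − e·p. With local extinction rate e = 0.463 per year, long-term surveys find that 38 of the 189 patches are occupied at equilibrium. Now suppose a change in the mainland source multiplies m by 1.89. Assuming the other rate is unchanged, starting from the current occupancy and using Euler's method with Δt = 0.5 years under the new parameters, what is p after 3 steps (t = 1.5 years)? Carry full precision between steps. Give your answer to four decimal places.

Observed p* = 38/189 = 0.20106.
Balance m(1−p*) = e·p* gives m = e·p*/(1−p*) = 0.463×0.20106/0.79894 = 0.11652.
Starting from p₀ = 0.20106; update p ← p + (dp/dt)·Δt with the new parameters.
p: 0.20106 → 0.24248  (Δp = +0.04143)
p: 0.24248 → 0.26976  (Δp = +0.02727)
p: 0.26976 → 0.28771  (Δp = +0.01796)

0.2877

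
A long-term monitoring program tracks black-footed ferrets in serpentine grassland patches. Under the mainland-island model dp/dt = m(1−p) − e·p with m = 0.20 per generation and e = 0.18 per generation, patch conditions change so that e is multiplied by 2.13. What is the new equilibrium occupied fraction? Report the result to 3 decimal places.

Before: p* = 0.20/(0.20+0.18) = 0.5263.
After: m = 0.2, e = 0.3834; p* = 0.2/0.5834 = 0.3428.

0.343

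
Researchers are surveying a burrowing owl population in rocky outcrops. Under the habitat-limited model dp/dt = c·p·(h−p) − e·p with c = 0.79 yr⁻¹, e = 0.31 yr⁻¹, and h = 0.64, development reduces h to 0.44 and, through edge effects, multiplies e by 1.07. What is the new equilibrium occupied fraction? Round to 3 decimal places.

0.020

Before: p* = h − e/c = 0.64 − 0.31/0.79 = 0.64 − 0.3924 = 0.2476.
After: c = 0.79, e = 0.3317, h = 0.44; p* = 0.44 − 0.3317/0.79 = 0.0201.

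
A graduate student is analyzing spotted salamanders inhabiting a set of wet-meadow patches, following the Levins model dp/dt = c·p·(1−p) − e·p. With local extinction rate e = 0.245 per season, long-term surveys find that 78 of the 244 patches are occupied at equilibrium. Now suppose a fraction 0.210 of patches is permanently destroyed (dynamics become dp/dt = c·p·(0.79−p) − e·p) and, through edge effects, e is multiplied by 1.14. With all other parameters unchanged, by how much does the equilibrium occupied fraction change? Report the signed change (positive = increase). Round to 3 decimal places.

Observed p* = 78/244 = 0.31967.
Balance c(1−p*) = e gives c = e/(1 − 0.31967) = 0.245/0.68033 = 0.36012.
New p* = 0.79 − e/c = 0.79 − 0.27930/0.36012 = 0.01443.
Δp* = 0.01443 − 0.31967 = -0.30524.

-0.305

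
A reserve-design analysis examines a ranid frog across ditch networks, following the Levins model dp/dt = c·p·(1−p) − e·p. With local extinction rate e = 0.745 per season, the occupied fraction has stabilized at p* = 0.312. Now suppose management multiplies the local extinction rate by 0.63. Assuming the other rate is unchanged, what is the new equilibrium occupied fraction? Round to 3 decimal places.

0.567

Balance c(1−p*) = e gives c = e/(1 − 0.31200) = 0.745/0.68800 = 1.08285.
New p* = 1 − e/c = 1 − 0.46935/1.08285 = 0.56656.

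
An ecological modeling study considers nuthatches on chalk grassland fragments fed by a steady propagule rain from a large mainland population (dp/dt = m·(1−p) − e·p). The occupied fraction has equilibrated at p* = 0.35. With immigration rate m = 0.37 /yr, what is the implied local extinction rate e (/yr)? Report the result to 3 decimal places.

At equilibrium m(1−p*) = e·p*, so e = m(1−p*)/p*.
e = 0.37 × 0.6500 / 0.35 = 0.6871.

0.687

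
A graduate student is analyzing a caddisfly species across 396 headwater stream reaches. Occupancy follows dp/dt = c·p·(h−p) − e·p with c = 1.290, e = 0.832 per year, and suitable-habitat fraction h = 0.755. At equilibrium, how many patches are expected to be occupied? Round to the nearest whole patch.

44

p* = h − e/c = 0.755 − 0.6450 = 0.1100.
Expected occupied patches = N × p* = 396 × 0.1100 = 43.58 ≈ 44.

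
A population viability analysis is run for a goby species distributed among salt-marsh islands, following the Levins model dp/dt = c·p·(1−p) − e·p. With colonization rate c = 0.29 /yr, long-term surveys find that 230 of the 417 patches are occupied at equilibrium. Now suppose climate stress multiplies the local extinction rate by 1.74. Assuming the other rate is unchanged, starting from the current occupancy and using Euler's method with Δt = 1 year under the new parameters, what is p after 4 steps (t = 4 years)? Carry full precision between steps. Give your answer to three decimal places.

0.401

Observed p* = 230/417 = 0.55156.
Balance c(1−p*) = e gives e = 0.29×(1 − 0.55156) = 0.13005.
Starting from p₀ = 0.55156; update p ← p + (dp/dt)·Δt with the new parameters.
p: 0.55156 → 0.49848  (Δp = -0.05308)
p: 0.49848 → 0.45818  (Δp = -0.04030)
p: 0.45818 → 0.42650  (Δp = -0.03169)
p: 0.42650 → 0.40092  (Δp = -0.02558)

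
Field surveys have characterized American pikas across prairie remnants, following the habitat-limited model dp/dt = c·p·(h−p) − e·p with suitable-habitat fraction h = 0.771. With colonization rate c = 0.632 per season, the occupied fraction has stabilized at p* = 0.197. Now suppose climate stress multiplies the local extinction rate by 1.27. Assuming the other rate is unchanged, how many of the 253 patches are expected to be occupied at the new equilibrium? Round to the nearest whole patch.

Balance c(h−p*) = e gives e = 0.632×(0.771 − 0.19700) = 0.36277.
New p* = 0.771 − e/c = 0.771 − 0.46072/0.63200 = 0.04201.
Expected occupied = 253 × 0.04201 = 10.63 ≈ 11.

11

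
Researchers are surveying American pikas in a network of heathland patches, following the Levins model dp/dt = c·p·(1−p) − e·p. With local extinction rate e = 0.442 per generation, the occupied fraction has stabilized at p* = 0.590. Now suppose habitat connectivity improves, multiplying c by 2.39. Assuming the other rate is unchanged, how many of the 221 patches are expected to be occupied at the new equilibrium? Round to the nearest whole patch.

Balance c(1−p*) = e gives c = e/(1 − 0.59000) = 0.442/0.41000 = 1.07805.
New p* = 1 − e/c = 1 − 0.44200/2.57654 = 0.82845.
Expected occupied = 221 × 0.82845 = 183.09 ≈ 183.

183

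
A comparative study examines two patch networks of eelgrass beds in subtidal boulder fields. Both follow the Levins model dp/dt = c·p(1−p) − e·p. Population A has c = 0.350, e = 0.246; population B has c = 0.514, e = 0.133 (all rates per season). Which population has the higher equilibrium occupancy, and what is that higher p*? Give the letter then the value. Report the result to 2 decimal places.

B, 0.74

A: p*_A = 1 − 0.246/0.350 = 0.2971.
B: p*_B = 1 − 0.133/0.514 = 0.7412.
B is higher at 0.7412.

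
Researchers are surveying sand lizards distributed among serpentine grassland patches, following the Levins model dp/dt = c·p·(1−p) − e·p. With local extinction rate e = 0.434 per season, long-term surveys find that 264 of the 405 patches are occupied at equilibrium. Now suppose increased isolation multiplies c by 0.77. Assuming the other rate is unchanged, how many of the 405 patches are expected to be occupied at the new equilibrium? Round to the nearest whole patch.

Observed p* = 264/405 = 0.65185.
Balance c(1−p*) = e gives c = e/(1 − 0.65185) = 0.434/0.34815 = 1.24659.
New p* = 1 − e/c = 1 − 0.43400/0.95987 = 0.54786.
Expected occupied = 405 × 0.54786 = 221.88 ≈ 222.

222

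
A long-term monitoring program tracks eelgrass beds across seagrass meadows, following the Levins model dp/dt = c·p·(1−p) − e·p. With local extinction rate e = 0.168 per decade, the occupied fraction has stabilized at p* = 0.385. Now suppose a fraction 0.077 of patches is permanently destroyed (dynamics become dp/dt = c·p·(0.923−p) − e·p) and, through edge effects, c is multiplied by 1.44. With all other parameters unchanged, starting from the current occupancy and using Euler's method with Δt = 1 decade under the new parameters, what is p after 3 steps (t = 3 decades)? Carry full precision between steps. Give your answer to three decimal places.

0.430

Balance c(1−p*) = e gives c = e/(1 − 0.38500) = 0.168/0.61500 = 0.27317.
Starting from p₀ = 0.38500; update p ← p + (dp/dt)·Δt with the new parameters.
step 1: Δp = +0.01680, p = 0.40180
step 2: Δp = +0.01488, p = 0.41667
step 3: Δp = +0.01299, p = 0.42966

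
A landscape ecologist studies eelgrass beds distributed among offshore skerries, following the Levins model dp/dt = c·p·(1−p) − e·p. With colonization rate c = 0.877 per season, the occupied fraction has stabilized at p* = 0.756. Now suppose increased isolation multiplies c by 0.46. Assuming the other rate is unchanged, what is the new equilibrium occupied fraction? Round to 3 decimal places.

Balance c(1−p*) = e gives e = 0.877×(1 − 0.75600) = 0.21399.
New p* = 1 − e/c = 1 − 0.21399/0.40342 = 0.46956.

0.470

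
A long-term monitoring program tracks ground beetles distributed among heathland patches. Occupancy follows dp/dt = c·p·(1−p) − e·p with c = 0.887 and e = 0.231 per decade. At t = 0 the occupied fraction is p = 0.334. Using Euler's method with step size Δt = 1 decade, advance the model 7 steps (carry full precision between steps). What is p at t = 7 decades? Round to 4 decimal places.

Update rule: p ← p + [c·p·(1−p) − e·p]·Δt with Δt = 1.
step 1: Δp = +0.12015, p = 0.45415
step 2: Δp = +0.11498, p = 0.56913
step 3: Δp = +0.08604, p = 0.65517
step 4: Δp = +0.04905, p = 0.70422
step 5: Δp = +0.02208, p = 0.72630
step 6: Δp = +0.00855, p = 0.73485
step 7: Δp = +0.00308, p = 0.73793

0.7379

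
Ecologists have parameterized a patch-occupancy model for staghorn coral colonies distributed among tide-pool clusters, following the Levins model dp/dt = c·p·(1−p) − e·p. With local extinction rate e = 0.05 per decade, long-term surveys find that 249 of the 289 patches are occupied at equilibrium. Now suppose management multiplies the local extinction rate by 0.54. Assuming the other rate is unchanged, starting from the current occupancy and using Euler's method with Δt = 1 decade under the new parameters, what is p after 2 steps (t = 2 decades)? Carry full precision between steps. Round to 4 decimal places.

0.8954

Observed p* = 249/289 = 0.86159.
Balance c(1−p*) = e gives c = e/(1 − 0.86159) = 0.05/0.13841 = 0.36125.
Starting from p₀ = 0.86159; update p ← p + (dp/dt)·Δt with the new parameters.
step 1: Δp = +0.01982, p = 0.88141
step 2: Δp = +0.01396, p = 0.89537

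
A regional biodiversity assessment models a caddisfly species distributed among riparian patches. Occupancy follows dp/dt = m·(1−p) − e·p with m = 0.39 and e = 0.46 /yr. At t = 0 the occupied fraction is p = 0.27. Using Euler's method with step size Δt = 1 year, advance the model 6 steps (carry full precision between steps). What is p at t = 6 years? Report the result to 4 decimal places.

Update rule: p ← p + [m·(1−p) − e·p]·Δt with Δt = 1.
  1  |  dp/dt·Δt = +0.160500  |  p_1 = 0.430500
  2  |  dp/dt·Δt = +0.024075  |  p_2 = 0.454575
  3  |  dp/dt·Δt = +0.003611  |  p_3 = 0.458186
  4  |  dp/dt·Δt = +0.000542  |  p_4 = 0.458728
  5  |  dp/dt·Δt = +0.000081  |  p_5 = 0.458809
  6  |  dp/dt·Δt = +0.000012  |  p_6 = 0.458821

0.4588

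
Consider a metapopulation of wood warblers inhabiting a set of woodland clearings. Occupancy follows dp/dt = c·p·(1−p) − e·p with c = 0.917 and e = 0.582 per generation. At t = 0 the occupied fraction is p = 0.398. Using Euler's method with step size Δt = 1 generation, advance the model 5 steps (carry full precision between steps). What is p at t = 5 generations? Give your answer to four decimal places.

Update rule: p ← p + [c·p·(1−p) − e·p]·Δt with Δt = 1.
p: 0.39800 → 0.38607  (Δp = -0.01193)
p: 0.38607 → 0.37873  (Δp = -0.00735)
p: 0.37873 → 0.37407  (Δp = -0.00466)
p: 0.37407 → 0.37107  (Δp = -0.00300)
p: 0.37107 → 0.36911  (Δp = -0.00196)

0.3691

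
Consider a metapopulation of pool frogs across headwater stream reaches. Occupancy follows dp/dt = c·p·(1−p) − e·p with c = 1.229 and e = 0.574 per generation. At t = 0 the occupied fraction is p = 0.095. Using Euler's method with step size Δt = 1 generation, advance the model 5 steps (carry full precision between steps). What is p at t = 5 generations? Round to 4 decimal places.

0.4554

Update rule: p ← p + [c·p·(1−p) − e·p]·Δt with Δt = 1.
t = 1: p = 0.09500 + (+0.05113) = 0.14613
t = 2: p = 0.14613 + (+0.06947) = 0.21561
t = 3: p = 0.21561 + (+0.08409) = 0.29970
t = 4: p = 0.29970 + (+0.08591) = 0.38561
t = 5: p = 0.38561 + (+0.06983) = 0.45544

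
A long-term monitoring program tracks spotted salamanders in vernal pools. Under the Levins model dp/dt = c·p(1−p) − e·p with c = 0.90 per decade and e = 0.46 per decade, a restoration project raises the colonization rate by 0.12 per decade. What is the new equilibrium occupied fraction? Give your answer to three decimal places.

Before: p* = 1 − 0.46/0.90 = 0.4889.
After the change, c = 1.02, e = 0.46, so p* = 1 − 0.46/1.02 = 0.5490.

0.549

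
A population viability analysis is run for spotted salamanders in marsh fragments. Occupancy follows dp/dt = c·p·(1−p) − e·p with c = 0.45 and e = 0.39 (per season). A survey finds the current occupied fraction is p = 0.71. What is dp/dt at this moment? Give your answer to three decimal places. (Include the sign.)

Colonization term: c·p·(1−p) = 0.45×0.71×0.2900 = 0.09266.
Extinction term: e·p = 0.27690.
dp/dt = 0.09266 − 0.27690 = -0.18424.

-0.184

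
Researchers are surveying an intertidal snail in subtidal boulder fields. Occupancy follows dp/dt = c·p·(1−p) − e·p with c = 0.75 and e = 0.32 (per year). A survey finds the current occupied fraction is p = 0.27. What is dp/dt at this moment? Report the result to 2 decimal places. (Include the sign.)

0.06

Colonization term: c·p·(1−p) = 0.75×0.27×0.7300 = 0.14783.
Extinction term: e·p = 0.08640.
dp/dt = 0.14783 − 0.08640 = 0.06143.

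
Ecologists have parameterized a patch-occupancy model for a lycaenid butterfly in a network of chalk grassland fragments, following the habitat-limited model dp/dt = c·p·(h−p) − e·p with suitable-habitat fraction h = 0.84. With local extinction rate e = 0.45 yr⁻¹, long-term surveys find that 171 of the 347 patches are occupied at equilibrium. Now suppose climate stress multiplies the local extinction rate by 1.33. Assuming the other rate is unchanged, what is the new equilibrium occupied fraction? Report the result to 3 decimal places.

0.378

Observed p* = 171/347 = 0.49280.
Balance c(h−p*) = e gives c = e/(0.84 − 0.49280) = 0.45/0.34720 = 1.29608.
New p* = 0.84 − e/c = 0.84 − 0.59850/1.29608 = 0.37822.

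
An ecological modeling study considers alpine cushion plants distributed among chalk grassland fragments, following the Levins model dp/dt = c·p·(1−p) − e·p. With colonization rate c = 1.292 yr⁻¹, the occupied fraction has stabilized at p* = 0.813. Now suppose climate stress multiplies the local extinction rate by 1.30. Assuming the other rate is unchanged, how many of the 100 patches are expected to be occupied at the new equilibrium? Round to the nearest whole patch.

76

Balance c(1−p*) = e gives e = 1.292×(1 − 0.81300) = 0.24160.
New p* = 1 − e/c = 1 − 0.31408/1.29200 = 0.75690.
Expected occupied = 100 × 0.75690 = 75.69 ≈ 76.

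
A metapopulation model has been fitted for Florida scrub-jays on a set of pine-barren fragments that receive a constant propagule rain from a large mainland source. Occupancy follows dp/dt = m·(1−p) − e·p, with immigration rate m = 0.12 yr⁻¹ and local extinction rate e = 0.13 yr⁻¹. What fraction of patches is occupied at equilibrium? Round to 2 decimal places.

Setting dp/dt = 0: m − m·p* = e·p*, so m = (m+e)·p*.
p* = m/(m+e) = 0.12/(0.12+0.13) = 0.12/0.2500 = 0.4800.

0.48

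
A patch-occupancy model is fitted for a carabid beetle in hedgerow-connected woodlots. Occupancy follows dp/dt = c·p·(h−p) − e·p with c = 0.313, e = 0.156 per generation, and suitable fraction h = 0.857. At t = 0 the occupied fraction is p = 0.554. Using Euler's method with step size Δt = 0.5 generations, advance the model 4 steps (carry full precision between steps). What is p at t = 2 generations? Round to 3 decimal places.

0.497

Update rule: p ← p + [c·p·(h−p) − e·p]·Δt with Δt = 0.5.
step 1: Δp = -0.01694, p = 0.53706
step 2: Δp = -0.01500, p = 0.52206
step 3: Δp = -0.01336, p = 0.50870
step 4: Δp = -0.01195, p = 0.49675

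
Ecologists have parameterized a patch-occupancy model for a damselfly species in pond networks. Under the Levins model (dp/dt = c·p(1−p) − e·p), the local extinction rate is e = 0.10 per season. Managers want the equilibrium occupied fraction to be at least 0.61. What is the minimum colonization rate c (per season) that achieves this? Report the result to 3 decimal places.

0.256

p* = 1 − e/c ≥ 0.61 requires e/c ≤ 0.3900, i.e. c ≥ e/0.3900.
c_min = 0.10/0.3900 = 0.2564.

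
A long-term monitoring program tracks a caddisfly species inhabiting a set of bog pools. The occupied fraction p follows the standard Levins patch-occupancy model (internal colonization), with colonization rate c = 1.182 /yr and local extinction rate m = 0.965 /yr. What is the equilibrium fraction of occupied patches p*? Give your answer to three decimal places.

Setting dp/dt = 0 and dividing through by p* gives c·(1−p*) = m.
So p* = 1 − m/c = 1 − 0.965/1.182 = 1 − 0.8164 = 0.1836.

0.184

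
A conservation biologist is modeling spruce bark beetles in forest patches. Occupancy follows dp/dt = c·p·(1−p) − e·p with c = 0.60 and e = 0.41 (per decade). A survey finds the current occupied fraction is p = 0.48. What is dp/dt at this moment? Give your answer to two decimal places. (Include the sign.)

-0.05

Colonization term: c·p·(1−p) = 0.60×0.48×0.5200 = 0.14976.
Extinction term: e·p = 0.19680.
dp/dt = 0.14976 − 0.19680 = -0.04704.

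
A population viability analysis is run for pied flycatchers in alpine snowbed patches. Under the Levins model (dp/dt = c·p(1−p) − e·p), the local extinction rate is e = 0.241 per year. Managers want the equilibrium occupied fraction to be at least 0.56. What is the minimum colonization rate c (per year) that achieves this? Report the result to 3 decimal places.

0.548

p* = 1 − e/c ≥ 0.56 requires e/c ≤ 0.4400, i.e. c ≥ e/0.4400.
c_min = 0.241/0.4400 = 0.5477.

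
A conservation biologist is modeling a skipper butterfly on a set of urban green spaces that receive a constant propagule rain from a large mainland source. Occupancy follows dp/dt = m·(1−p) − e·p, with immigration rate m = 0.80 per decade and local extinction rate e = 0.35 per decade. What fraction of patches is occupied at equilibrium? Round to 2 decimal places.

Setting dp/dt = 0: m − m·p* = e·p*, so m = (m+e)·p*.
p* = m/(m+e) = 0.80/(0.80+0.35) = 0.80/1.1500 = 0.6957.

0.70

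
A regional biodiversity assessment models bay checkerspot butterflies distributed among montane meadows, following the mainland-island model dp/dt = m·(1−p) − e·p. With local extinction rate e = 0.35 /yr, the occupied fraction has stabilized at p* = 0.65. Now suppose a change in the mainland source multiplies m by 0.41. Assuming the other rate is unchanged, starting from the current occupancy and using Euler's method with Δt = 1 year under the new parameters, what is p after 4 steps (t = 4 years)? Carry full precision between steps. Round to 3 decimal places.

Balance m(1−p*) = e·p* gives m = e·p*/(1−p*) = 0.35×0.65000/0.35000 = 0.65000.
Starting from p₀ = 0.65000; update p ← p + (dp/dt)·Δt with the new parameters.
t = 1: p = 0.65000 + (-0.13422) = 0.51578
t = 2: p = 0.51578 + (-0.05148) = 0.46430
t = 3: p = 0.46430 + (-0.01974) = 0.44456
t = 4: p = 0.44456 + (-0.00757) = 0.43699

0.437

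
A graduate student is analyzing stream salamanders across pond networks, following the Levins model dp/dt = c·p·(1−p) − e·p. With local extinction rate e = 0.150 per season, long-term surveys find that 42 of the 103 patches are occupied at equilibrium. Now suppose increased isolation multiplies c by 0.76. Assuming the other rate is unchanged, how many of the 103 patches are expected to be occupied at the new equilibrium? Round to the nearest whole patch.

23

Observed p* = 42/103 = 0.40777.
Balance c(1−p*) = e gives c = e/(1 − 0.40777) = 0.150/0.59223 = 0.25328.
New p* = 1 − e/c = 1 − 0.15000/0.19249 = 0.22074.
Expected occupied = 103 × 0.22074 = 22.74 ≈ 23.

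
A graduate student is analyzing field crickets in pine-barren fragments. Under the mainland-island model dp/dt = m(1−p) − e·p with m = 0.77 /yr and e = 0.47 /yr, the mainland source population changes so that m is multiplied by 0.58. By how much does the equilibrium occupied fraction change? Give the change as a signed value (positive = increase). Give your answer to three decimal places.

Before: p* = 0.77/(0.77+0.47) = 0.6210.
After: m = 0.4466, e = 0.47; p* = 0.4466/0.9166 = 0.4872.
Δp* = 0.4872 − 0.6210 = -0.1337.

-0.134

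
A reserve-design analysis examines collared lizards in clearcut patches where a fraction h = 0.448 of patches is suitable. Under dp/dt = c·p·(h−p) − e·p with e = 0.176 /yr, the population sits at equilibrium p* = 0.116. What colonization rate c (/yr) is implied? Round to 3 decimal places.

At equilibrium c(h−p*) = e, so c = e/(h−p*).
c = 0.176/(0.448 − 0.116) = 0.176/0.3320 = 0.5301.

0.530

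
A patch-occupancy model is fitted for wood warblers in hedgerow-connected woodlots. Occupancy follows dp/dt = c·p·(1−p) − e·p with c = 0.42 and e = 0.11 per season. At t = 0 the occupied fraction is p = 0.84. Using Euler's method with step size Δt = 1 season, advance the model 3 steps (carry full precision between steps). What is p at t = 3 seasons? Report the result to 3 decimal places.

Update rule: p ← p + [c·p·(1−p) − e·p]·Δt with Δt = 1.
t = 1: p = 0.84000 + (-0.03595) = 0.80405
t = 2: p = 0.80405 + (-0.02227) = 0.78178
t = 3: p = 0.78178 + (-0.01434) = 0.76743

0.767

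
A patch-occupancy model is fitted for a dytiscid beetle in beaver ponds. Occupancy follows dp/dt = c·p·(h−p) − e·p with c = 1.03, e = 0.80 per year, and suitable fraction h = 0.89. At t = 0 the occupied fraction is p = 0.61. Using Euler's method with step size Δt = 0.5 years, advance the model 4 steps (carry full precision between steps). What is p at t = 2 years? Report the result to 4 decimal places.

0.2888

Update rule: p ← p + [c·p·(h−p) − e·p]·Δt with Δt = 0.5.
p: 0.61000 → 0.45396  (Δp = -0.15604)
p: 0.45396 → 0.37432  (Δp = -0.07964)
p: 0.37432 → 0.32400  (Δp = -0.05032)
p: 0.32400 → 0.28884  (Δp = -0.03516)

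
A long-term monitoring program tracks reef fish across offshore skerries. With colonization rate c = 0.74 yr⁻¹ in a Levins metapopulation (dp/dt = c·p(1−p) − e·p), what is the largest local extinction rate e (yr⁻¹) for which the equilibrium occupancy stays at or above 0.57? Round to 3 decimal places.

1 − e/c ≥ 0.57 ⇒ e ≤ c(1 − 0.57) = 0.74 × 0.4300.
e_max = 0.3182.

0.318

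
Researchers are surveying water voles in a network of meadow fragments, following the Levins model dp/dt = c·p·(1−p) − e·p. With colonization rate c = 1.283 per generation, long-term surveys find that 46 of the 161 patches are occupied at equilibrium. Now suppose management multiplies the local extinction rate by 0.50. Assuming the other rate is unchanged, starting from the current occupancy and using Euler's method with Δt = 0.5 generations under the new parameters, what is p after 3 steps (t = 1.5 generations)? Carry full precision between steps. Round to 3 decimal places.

0.477

Observed p* = 46/161 = 0.28571.
Balance c(1−p*) = e gives e = 1.283×(1 − 0.28571) = 0.91643.
Starting from p₀ = 0.28571; update p ← p + (dp/dt)·Δt with the new parameters.
step 1: Δp = +0.06546, p = 0.35117
step 2: Δp = +0.06571, p = 0.41688
step 3: Δp = +0.06043, p = 0.47732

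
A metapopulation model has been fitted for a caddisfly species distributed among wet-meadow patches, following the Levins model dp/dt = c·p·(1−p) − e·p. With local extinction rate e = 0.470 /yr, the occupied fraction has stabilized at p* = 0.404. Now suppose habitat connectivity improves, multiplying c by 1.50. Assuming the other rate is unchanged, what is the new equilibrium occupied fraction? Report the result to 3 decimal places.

0.603

Balance c(1−p*) = e gives c = e/(1 − 0.40400) = 0.470/0.59600 = 0.78859.
New p* = 1 − e/c = 1 − 0.47000/1.18288 = 0.60266.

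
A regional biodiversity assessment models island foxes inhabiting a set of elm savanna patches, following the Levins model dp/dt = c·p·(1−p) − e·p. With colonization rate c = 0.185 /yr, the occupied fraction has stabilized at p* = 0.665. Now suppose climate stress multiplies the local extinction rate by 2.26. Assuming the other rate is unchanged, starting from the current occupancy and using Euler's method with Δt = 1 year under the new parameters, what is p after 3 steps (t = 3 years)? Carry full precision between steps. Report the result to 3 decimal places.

Balance c(1−p*) = e gives e = 0.185×(1 − 0.66500) = 0.06197.
Starting from p₀ = 0.66500; update p ← p + (dp/dt)·Δt with the new parameters.
t = 1: p = 0.66500 + (-0.05193) = 0.61307
t = 2: p = 0.61307 + (-0.04198) = 0.57109
t = 3: p = 0.57109 + (-0.03467) = 0.53641

0.536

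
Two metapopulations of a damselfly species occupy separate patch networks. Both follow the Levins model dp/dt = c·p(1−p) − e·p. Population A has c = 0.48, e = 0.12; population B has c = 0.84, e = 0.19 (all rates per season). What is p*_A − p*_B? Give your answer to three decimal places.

-0.024

A: p*_A = 1 − 0.12/0.48 = 0.7500.
B: p*_B = 1 − 0.19/0.84 = 0.7738.
p*_A − p*_B = 0.7500 − 0.7738 = -0.0238.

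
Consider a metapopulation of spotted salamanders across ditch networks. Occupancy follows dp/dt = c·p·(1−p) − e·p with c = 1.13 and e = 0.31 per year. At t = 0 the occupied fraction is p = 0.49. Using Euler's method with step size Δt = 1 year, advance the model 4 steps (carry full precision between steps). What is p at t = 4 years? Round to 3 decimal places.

0.724

Update rule: p ← p + [c·p·(1−p) − e·p]·Δt with Δt = 1.
  1  |  dp/dt·Δt = +0.130487  |  p_1 = 0.620487
  2  |  dp/dt·Δt = +0.073745  |  p_2 = 0.694232
  3  |  dp/dt·Δt = +0.024658  |  p_3 = 0.718890
  4  |  dp/dt·Δt = +0.005503  |  p_4 = 0.724393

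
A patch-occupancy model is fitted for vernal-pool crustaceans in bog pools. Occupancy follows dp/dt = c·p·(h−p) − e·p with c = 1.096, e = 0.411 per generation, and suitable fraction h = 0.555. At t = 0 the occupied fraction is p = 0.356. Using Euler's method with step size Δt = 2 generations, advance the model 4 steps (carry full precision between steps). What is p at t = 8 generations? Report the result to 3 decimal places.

Update rule: p ← p + [c·p·(h−p) − e·p]·Δt with Δt = 2.
t = 2: p = 0.35600 + (-0.13734) = 0.21866
t = 4: p = 0.21866 + (-0.01853) = 0.20013
t = 6: p = 0.20013 + (-0.00883) = 0.19130
t = 8: p = 0.19130 + (-0.00474) = 0.18656

0.187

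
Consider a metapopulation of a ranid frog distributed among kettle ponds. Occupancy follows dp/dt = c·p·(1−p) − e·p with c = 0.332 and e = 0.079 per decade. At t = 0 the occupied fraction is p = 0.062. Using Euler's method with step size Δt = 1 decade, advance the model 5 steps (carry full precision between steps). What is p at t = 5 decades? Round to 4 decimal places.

0.1680

Update rule: p ← p + [c·p·(1−p) − e·p]·Δt with Δt = 1.
t = 1: p = 0.06200 + (+0.01441) = 0.07641
t = 2: p = 0.07641 + (+0.01739) = 0.09380
t = 3: p = 0.09380 + (+0.02081) = 0.11461
t = 4: p = 0.11461 + (+0.02464) = 0.13925
t = 5: p = 0.13925 + (+0.02879) = 0.16804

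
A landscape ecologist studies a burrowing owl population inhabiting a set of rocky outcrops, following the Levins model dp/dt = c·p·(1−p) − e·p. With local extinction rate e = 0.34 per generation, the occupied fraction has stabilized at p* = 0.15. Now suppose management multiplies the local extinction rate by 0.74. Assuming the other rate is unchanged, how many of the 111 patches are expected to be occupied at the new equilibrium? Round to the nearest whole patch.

41

Balance c(1−p*) = e gives c = e/(1 − 0.15000) = 0.34/0.85000 = 0.40000.
New p* = 1 − e/c = 1 − 0.25160/0.40000 = 0.37100.
Expected occupied = 111 × 0.37100 = 41.18 ≈ 41.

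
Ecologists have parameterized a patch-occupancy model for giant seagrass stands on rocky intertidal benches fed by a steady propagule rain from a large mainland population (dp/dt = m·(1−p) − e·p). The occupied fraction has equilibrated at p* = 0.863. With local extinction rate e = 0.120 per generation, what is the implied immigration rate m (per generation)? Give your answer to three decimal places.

0.756

At equilibrium m(1−p*) = e·p*, so m = e·p*/(1−p*).
m = 0.120 × 0.863 / 0.1370 = 0.1036/0.1370 = 0.7559.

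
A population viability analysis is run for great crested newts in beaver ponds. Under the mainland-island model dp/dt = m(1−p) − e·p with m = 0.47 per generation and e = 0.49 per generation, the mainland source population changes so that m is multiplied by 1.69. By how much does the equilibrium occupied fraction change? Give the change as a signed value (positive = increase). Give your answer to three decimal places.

0.129

Before: p* = 0.47/(0.47+0.49) = 0.4896.
After: m = 0.7943, e = 0.49; p* = 0.7943/1.2843 = 0.6185.
Δp* = 0.6185 − 0.4896 = +0.1289.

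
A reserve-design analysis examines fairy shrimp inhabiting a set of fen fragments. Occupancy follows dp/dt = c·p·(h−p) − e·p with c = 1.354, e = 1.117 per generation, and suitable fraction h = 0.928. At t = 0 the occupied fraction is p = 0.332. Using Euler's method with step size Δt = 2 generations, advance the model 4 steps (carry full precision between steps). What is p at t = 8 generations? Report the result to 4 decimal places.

0.1102

Update rule: p ← p + [c·p·(h−p) − e·p]·Δt with Δt = 2.
  1  |  dp/dt·Δt = -0.205851  |  p_1 = 0.126149
  2  |  dp/dt·Δt = -0.007896  |  p_2 = 0.118254
  3  |  dp/dt·Δt = -0.004873  |  p_3 = 0.113381
  4  |  dp/dt·Δt = -0.003176  |  p_4 = 0.110205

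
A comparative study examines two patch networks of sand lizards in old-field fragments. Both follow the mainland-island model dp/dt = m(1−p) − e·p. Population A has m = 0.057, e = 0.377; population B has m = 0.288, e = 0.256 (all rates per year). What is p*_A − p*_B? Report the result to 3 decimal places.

-0.398

A: p*_A = m/(m+e) = 0.057/0.4340 = 0.1313.
B: p*_B = 0.288/0.5440 = 0.5294.
p*_A − p*_B = 0.1313 − 0.5294 = -0.3981.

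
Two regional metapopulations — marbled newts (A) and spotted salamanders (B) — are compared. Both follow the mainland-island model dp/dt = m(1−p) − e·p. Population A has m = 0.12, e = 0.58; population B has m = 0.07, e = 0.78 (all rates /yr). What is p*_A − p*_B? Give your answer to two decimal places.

A: p*_A = m/(m+e) = 0.12/0.7000 = 0.1714.
B: p*_B = 0.07/0.8500 = 0.0824.
p*_A − p*_B = 0.1714 − 0.0824 = 0.0891.

0.09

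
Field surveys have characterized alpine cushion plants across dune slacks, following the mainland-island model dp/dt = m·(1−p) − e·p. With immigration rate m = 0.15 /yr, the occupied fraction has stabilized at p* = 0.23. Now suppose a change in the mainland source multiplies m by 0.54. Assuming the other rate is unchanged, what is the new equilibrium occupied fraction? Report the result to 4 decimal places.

0.1389

Balance m(1−p*) = e·p* gives e = m(1−p*)/p* = 0.15×0.77000/0.23000 = 0.50217.
New p* = m/(m+e) = 0.08100/(0.08100+0.50217) = 0.13890.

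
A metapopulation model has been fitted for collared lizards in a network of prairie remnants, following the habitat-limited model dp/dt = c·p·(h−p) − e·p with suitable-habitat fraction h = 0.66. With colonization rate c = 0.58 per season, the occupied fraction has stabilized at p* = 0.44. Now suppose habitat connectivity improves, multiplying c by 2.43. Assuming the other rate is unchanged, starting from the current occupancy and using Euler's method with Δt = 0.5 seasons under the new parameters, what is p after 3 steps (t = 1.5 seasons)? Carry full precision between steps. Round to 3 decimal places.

0.532

Balance c(h−p*) = e gives e = 0.58×(0.66 − 0.44000) = 0.12760.
Starting from p₀ = 0.44000; update p ← p + (dp/dt)·Δt with the new parameters.
p: 0.44000 → 0.48014  (Δp = +0.04014)
p: 0.48014 → 0.51037  (Δp = +0.03022)
p: 0.51037 → 0.53162  (Δp = +0.02126)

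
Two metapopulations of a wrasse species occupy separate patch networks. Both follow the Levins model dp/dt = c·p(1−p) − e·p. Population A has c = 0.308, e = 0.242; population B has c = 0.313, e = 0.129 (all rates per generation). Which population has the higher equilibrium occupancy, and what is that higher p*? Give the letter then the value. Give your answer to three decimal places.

A: p*_A = 1 − 0.242/0.308 = 0.2143.
B: p*_B = 1 − 0.129/0.313 = 0.5879.
B is higher at 0.5879.

B, 0.588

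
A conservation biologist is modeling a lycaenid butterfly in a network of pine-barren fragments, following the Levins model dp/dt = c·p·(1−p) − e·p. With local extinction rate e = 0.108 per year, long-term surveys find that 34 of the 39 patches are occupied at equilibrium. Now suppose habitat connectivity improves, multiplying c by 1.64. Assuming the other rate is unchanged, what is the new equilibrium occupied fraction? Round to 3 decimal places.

Observed p* = 34/39 = 0.87179.
Balance c(1−p*) = e gives c = e/(1 − 0.87179) = 0.108/0.12821 = 0.84237.
New p* = 1 − e/c = 1 − 0.10800/1.38149 = 0.92182.

0.922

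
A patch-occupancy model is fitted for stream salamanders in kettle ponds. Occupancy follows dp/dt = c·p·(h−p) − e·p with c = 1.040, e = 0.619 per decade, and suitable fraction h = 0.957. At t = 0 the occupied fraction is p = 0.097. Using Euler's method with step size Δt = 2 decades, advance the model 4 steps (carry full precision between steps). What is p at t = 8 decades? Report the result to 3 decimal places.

0.329

Update rule: p ← p + [c·p·(h−p) − e·p]·Δt with Δt = 2.
  1  |  dp/dt·Δt = +0.053428  |  p_1 = 0.150428
  2  |  dp/dt·Δt = +0.066139  |  p_2 = 0.216566
  3  |  dp/dt·Δt = +0.065425  |  p_3 = 0.281991
  4  |  dp/dt·Δt = +0.046816  |  p_4 = 0.328807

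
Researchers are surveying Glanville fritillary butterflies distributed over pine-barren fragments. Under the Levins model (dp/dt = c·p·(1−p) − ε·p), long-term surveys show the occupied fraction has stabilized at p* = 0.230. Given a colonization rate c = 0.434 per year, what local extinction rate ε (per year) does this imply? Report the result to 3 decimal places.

0.334

At equilibrium c(1−p*) = ε.
ε = 0.434 × (1 − 0.230) = 0.434 × 0.7700 = 0.3342.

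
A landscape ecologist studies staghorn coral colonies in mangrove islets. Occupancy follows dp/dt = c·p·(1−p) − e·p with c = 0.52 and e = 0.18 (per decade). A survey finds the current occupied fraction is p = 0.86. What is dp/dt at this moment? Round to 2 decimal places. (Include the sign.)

-0.09

Colonization term: c·p·(1−p) = 0.52×0.86×0.1400 = 0.06261.
Extinction term: e·p = 0.15480.
dp/dt = 0.06261 − 0.15480 = -0.09219.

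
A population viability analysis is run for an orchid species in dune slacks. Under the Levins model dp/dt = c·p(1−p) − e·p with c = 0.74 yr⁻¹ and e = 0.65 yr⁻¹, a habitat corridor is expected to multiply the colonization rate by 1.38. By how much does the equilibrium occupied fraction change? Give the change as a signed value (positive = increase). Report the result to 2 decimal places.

Before: p* = 1 − 0.65/0.74 = 0.1216.
After the change, c = 1.0212, e = 0.65, so p* = 1 − 0.65/1.0212 = 0.3635.
Δp* = 0.3635 − 0.1216 = +0.2419.

0.24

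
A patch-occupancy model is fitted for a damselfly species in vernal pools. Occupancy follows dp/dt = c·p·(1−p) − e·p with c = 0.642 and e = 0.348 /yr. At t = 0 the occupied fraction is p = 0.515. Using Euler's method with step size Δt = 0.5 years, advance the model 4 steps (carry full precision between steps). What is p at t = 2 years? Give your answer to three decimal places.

Update rule: p ← p + [c·p·(1−p) − e·p]·Δt with Δt = 0.5.
step 1: Δp = -0.00943, p = 0.50557
step 2: Δp = -0.00773, p = 0.49784
step 3: Δp = -0.00638, p = 0.49146
step 4: Δp = -0.00529, p = 0.48618

0.486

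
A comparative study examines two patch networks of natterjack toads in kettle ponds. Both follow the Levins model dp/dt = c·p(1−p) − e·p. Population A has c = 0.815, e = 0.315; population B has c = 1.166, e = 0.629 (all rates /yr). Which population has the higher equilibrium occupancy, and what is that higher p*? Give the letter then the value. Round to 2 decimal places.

A, 0.61

A: p*_A = 1 − 0.315/0.815 = 0.6135.
B: p*_B = 1 − 0.629/1.166 = 0.4605.
A is higher at 0.6135.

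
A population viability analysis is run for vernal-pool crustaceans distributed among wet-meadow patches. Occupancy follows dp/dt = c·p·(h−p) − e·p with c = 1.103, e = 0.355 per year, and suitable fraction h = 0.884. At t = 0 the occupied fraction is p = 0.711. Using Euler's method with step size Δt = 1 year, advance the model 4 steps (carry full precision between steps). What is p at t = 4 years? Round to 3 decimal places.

Update rule: p ← p + [c·p·(h−p) − e·p]·Δt with Δt = 1.
t = 1: p = 0.71100 + (-0.11673) = 0.59427
t = 2: p = 0.59427 + (-0.02105) = 0.57322
t = 3: p = 0.57322 + (-0.00700) = 0.56622
t = 4: p = 0.56622 + (-0.00254) = 0.56368

0.564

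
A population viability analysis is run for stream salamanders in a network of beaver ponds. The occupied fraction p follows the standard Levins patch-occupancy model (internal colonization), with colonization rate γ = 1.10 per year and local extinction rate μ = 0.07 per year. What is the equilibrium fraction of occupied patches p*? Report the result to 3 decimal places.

0.936

At equilibrium, colonization balances extinction: γ·p*·(1−p*) = μ·p*.
So p* = 1 − μ/γ = 1 − 0.07/1.10 = 1 − 0.0636 = 0.9364.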